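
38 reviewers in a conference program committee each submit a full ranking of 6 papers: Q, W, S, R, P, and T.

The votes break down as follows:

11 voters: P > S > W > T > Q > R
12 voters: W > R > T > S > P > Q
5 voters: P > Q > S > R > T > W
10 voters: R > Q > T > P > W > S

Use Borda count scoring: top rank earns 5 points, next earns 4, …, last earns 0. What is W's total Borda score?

103

Borda scores:
  Q: 11·1 + 12·0 + 5·4 + 10·4 = 71
  W: 11·3 + 12·5 + 5·0 + 10·1 = 103
  S: 11·4 + 12·2 + 5·3 + 10·0 = 83
  R: 11·0 + 12·4 + 5·2 + 10·5 = 108
  P: 11·5 + 12·1 + 5·5 + 10·2 = 112
  T: 11·2 + 12·3 + 5·1 + 10·3 = 93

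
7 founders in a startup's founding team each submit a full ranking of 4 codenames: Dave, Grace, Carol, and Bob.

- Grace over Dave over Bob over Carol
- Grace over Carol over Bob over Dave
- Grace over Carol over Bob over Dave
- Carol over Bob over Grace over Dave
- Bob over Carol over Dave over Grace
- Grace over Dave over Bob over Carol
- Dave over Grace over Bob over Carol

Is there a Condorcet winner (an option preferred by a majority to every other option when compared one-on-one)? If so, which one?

Head-to-head results (7 voters total):
Dave vs Grace: Grace wins 5–2.
Dave vs Carol: Carol wins 4–3.
Dave vs Bob: Bob wins 4–3.
Grace vs Carol: Grace wins 5–2.
Grace vs Bob: Grace wins 5–2.
Carol vs Bob: Bob wins 4–3.
Grace beats each rival — Dave (5–2), Carol (5–2), Bob (5–2) — so Grace is the Condorcet winner.

Grace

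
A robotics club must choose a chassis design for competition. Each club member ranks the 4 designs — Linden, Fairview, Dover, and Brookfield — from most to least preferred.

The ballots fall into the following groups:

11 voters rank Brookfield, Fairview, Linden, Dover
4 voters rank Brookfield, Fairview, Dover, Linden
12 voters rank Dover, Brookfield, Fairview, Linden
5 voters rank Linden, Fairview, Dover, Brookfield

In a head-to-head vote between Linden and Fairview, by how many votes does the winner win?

22

Ballots ranking Linden above Fairview: 5.
Ballots ranking Fairview above Linden: 11+4+12 = 27.
Fairview wins 27–5, a margin of 22.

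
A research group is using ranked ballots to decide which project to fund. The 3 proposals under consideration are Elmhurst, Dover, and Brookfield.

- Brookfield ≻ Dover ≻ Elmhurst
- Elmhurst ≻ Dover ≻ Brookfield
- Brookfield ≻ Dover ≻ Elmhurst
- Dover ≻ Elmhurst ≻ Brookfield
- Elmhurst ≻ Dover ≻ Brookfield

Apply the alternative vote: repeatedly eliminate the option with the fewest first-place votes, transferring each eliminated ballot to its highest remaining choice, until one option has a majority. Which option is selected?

Elmhurst

Round 1: Elmhurst 2, Brookfield 2, Dover 1. Dover has the fewest and is eliminated.
Round 2: Elmhurst 3, Brookfield 2. Elmhurst has a majority.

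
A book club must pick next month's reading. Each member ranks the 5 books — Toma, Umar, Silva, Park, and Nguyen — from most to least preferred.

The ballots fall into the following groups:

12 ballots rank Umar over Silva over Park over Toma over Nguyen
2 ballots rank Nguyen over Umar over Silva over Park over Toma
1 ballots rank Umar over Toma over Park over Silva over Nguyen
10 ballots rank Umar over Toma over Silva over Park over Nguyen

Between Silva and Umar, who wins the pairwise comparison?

Umar

Ballots ranking Silva above Umar: 0.
Ballots ranking Umar above Silva: 12+2+1+10 = 25.
Umar wins the head-to-head, 25–0.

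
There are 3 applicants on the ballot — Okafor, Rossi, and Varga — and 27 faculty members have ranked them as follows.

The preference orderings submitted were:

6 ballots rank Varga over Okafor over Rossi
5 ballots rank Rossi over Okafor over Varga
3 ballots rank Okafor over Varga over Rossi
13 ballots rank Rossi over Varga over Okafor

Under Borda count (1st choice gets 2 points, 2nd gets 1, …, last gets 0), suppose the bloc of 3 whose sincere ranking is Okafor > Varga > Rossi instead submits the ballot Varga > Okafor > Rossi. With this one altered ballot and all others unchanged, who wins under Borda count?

Borda totals with the altered ballot: Okafor 14, Rossi 36, Varga 31.
The winner is unchanged: still Rossi.

Rossi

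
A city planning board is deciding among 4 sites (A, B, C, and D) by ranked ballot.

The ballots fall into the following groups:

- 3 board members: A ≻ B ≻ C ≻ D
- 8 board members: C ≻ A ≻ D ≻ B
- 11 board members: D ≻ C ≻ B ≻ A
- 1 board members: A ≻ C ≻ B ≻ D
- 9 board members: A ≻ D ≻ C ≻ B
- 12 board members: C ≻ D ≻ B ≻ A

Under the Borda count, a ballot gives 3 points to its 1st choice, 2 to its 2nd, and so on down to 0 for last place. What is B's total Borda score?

30

Borda scores:
  A: 3·3 + 8·2 + 11·0 + 3 + 9·3 + 12·0 = 55
  B: 3·2 + 8·0 + 11·1 + 1 + 9·0 + 12·1 = 30
  C: 3·1 + 8·3 + 11·2 + 2 + 9·1 + 12·3 = 96
  D: 3·0 + 8·1 + 11·3 + 0 + 9·2 + 12·2 = 83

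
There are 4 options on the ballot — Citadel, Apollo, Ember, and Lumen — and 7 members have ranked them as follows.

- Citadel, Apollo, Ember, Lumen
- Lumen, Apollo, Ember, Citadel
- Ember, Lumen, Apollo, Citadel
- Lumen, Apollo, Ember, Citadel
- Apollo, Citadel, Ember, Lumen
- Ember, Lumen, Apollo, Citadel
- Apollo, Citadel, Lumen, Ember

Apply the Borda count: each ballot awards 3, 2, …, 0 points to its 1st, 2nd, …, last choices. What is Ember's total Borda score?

10

Borda scores:
  Citadel: 3 + 0 + 0 + 0 + 2 + 0 + 2 = 7
  Apollo: 2 + 2 + 1 + 2 + 3 + 1 + 3 = 14
  Ember: 1 + 1 + 3 + 1 + 1 + 3 + 0 = 10
  Lumen: 0 + 3 + 2 + 3 + 0 + 2 + 1 = 11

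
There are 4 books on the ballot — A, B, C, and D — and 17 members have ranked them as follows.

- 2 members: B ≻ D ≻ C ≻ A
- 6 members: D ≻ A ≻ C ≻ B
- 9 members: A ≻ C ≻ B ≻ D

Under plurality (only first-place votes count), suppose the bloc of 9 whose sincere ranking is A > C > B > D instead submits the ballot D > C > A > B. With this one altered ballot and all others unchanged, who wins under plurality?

D

First-place totals with the altered ballot: A 0, B 2, C 0, D 15.
The switch changes the winner from A to D.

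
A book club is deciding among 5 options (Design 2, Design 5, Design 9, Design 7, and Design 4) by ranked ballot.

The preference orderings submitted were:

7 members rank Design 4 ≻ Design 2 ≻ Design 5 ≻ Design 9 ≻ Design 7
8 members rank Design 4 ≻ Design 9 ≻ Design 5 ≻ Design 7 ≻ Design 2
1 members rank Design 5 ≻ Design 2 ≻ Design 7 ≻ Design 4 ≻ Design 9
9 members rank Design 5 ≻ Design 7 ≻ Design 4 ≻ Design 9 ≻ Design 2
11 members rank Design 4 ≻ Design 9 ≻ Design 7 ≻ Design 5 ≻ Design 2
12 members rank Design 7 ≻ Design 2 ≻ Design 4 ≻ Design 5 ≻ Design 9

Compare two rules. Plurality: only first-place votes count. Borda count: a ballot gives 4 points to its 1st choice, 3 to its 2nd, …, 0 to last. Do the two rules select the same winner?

Yes

Plurality first-place counts: Design 2 0, Design 5 10, Design 9 0, Design 7 12, Design 4 26 → Design 4.
Borda totals: Design 2 60, Design 5 93, Design 9 73, Design 7 107, Design 4 147 → Design 4.
The two rules agree on Design 4.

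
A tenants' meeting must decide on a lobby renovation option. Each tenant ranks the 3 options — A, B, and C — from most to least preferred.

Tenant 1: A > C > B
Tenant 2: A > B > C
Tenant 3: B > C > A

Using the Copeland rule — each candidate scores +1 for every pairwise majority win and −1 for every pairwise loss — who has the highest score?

Pairwise results:
  A vs B: A wins 2–1.
  A vs C: A wins 2–1.
  B vs C: B wins 2–1.
Copeland scores (wins − losses):
  A: 2 − 0 = 2
  B: 1 − 1 = 0
  C: 0 − 2 = -2
A has the best Copeland score.

A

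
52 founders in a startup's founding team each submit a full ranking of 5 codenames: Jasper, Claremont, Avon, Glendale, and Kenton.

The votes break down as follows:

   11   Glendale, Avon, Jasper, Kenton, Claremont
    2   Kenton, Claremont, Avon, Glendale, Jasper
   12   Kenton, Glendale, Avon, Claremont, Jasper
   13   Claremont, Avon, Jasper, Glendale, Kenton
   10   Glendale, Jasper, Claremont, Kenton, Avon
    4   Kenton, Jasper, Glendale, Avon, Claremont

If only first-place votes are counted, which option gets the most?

First-place vote totals:
  Jasper: 0
  Claremont: 13
  Avon: 0
  Glendale: 21
  Kenton: 18
Glendale has the most first-place votes.

Glendale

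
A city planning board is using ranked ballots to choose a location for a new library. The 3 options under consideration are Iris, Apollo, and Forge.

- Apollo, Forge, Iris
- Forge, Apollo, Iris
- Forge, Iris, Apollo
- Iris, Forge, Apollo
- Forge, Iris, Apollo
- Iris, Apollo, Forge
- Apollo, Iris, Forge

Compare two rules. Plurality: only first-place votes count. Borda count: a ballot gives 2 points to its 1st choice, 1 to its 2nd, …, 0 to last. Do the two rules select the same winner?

Plurality first-place counts: Iris 2, Apollo 2, Forge 3 → Forge.
Borda totals: Iris 7, Apollo 6, Forge 8 → Forge.
The two rules agree on Forge.

Yes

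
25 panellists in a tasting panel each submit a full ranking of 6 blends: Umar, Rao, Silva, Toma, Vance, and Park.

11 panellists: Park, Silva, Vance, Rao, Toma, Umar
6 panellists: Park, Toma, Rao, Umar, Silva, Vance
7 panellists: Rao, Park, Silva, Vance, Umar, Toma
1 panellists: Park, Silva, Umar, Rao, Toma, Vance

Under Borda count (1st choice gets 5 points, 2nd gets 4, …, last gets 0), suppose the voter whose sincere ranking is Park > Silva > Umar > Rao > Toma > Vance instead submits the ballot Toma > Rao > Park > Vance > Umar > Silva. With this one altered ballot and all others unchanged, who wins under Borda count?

Borda totals with the altered ballot: Umar 20, Rao 79, Silva 71, Toma 40, Vance 49, Park 116.
The winner is unchanged: still Park.

Park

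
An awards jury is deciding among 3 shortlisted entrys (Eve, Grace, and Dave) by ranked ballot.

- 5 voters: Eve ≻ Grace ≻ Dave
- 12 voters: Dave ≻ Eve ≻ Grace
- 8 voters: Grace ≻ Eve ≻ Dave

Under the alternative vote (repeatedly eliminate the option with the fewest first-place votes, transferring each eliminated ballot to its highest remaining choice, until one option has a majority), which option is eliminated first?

Eve

Round 1: Dave 12, Grace 8, Eve 5. Eve has the fewest and is eliminated.
Round 2: Grace 13, Dave 12. Grace has a majority.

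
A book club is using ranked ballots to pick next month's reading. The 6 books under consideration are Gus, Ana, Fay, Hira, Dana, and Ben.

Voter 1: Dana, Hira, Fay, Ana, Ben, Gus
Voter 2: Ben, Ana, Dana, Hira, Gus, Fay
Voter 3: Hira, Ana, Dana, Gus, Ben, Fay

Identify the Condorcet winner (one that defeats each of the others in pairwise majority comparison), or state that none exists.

Head-to-head results (3 voters total):
Gus vs Ana: Ana wins 3–0.
Gus vs Fay: Gus wins 2–1.
Gus vs Hira: Hira wins 3–0.
Gus vs Dana: Dana wins 3–0.
Gus vs Ben: Ben wins 2–1.
Ana vs Fay: Ana wins 2–1.
Ana vs Hira: Hira wins 2–1.
Ana vs Dana: Ana wins 2–1.
Ana vs Ben: Ana wins 2–1.
Fay vs Hira: Hira wins 3–0.
Fay vs Dana: Dana wins 3–0.
Fay vs Ben: Ben wins 2–1.
Hira vs Dana: Dana wins 2–1.
Hira vs Ben: Hira wins 2–1.
Dana vs Ben: Dana wins 2–1.
No candidate beats all others: Ana beats Dana beats Hira beats Ana, a majority cycle.

There is no Condorcet winner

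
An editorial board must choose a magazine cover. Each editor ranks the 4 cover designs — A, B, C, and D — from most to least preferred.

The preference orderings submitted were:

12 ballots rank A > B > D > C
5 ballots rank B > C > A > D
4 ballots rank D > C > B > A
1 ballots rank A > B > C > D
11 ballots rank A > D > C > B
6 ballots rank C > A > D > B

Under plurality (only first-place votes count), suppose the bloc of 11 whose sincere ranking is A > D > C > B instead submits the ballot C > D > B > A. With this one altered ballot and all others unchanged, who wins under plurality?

First-place totals with the altered ballot: A 13, B 5, C 17, D 4.
The switch changes the winner from A to C.

C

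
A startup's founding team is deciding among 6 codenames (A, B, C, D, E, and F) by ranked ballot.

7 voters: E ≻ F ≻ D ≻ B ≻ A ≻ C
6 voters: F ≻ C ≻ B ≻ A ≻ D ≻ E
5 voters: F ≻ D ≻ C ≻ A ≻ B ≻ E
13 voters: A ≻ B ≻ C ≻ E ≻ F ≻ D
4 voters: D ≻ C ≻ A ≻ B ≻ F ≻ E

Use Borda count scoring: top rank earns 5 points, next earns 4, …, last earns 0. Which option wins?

A

Borda scores:
  A: 7·1 + 6·2 + 5·2 + 13·5 + 4·3 = 106
  B: 7·2 + 6·3 + 5·1 + 13·4 + 4·2 = 97
  C: 7·0 + 6·4 + 5·3 + 13·3 + 4·4 = 94
  D: 7·3 + 6·1 + 5·4 + 13·0 + 4·5 = 67
  E: 7·5 + 6·0 + 5·0 + 13·2 + 4·0 = 61
  F: 7·4 + 6·5 + 5·5 + 13·1 + 4·1 = 100
A has the highest total.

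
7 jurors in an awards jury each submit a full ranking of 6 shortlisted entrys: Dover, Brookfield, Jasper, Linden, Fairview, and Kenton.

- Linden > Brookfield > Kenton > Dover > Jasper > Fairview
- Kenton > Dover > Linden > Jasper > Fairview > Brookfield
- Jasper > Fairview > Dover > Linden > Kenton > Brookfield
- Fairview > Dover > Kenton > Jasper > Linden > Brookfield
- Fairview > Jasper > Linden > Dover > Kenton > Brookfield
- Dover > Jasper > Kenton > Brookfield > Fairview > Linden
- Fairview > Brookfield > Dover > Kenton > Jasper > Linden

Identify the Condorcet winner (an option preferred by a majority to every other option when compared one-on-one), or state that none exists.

None — there is no Condorcet winner

Head-to-head results (7 voters total):
Dover vs Brookfield: Dover wins 5–2.
Dover vs Jasper: Dover wins 5–2.
Dover vs Linden: Dover wins 5–2.
Dover vs Fairview: Fairview wins 4–3.
Dover vs Kenton: Dover wins 5–2.
Brookfield vs Jasper: Jasper wins 5–2.
Brookfield vs Linden: Linden wins 5–2.
Brookfield vs Fairview: Fairview wins 5–2.
Brookfield vs Kenton: Kenton wins 5–2.
Jasper vs Linden: Jasper wins 5–2.
Jasper vs Fairview: Jasper wins 4–3.
Jasper vs Kenton: Kenton wins 4–3.
Linden vs Fairview: Fairview wins 5–2.
Linden vs Kenton: Kenton wins 4–3.
Fairview vs Kenton: Fairview wins 4–3.
No candidate beats all others: Dover beats Jasper beats Fairview beats Dover, a majority cycle.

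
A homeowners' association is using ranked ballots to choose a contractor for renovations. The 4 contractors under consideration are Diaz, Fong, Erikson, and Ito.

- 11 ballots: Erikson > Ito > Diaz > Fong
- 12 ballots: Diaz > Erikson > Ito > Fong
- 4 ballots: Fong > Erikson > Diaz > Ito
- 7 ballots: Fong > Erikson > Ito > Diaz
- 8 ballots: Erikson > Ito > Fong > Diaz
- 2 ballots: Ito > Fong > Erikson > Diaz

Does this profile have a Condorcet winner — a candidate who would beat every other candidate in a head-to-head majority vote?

Yes

Head-to-head results (44 voters total):
Diaz vs Fong: Diaz wins 23–21.
Diaz vs Erikson: Erikson wins 32–12.
Diaz vs Ito: Ito wins 28–16.
Fong vs Erikson: Erikson wins 31–13.
Fong vs Ito: Ito wins 33–11.
Erikson vs Ito: Erikson wins 42–2.
Erikson beats each rival — Diaz (32–12), Fong (31–13), Ito (42–2) — so Erikson is the Condorcet winner.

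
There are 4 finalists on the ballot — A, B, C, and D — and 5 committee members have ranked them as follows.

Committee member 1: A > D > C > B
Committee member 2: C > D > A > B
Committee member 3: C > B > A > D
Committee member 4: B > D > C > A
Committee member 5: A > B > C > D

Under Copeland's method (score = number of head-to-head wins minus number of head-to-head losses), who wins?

C

Pairwise results:
  A vs B: A wins 3–2.
  A vs C: C wins 3–2.
  A vs D: A wins 3–2.
  B vs C: C wins 3–2.
  B vs D: B wins 3–2.
  C vs D: C wins 3–2.
Copeland scores (wins − losses):
  A: 2 − 1 = 1
  B: 1 − 2 = -1
  C: 3 − 0 = 3
  D: 0 − 3 = -3
C has the best Copeland score.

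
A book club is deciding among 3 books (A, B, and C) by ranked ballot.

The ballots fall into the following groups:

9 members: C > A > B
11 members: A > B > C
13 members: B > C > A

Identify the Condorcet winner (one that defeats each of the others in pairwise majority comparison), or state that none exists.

There is no Condorcet winner

Head-to-head results (33 voters total):
A vs B: A wins 20–13.
A vs C: C wins 22–11.
B vs C: B wins 24–9.
No candidate beats all others: A beats B beats C beats A, a majority cycle.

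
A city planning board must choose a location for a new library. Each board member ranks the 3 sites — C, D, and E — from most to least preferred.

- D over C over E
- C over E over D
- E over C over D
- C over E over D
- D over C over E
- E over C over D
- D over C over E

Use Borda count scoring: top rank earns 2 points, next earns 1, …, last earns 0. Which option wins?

C

Borda scores:
  C: 1 + 2 + 1 + 2 + 1 + 1 + 1 = 9
  D: 2 + 0 + 0 + 0 + 2 + 0 + 2 = 6
  E: 0 + 1 + 2 + 1 + 0 + 2 + 0 = 6
C has the highest total.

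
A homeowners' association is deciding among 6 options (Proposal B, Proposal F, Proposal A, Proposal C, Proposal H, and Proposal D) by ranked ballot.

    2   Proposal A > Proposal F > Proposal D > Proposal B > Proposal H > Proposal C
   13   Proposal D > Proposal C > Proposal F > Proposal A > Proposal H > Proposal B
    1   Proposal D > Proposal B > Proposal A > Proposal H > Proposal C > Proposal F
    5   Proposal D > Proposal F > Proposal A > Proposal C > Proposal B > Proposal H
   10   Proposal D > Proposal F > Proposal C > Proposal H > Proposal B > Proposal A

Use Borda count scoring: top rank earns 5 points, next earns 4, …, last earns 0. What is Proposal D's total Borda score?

151

Borda scores:
  Proposal B: 2·2 + 13·0 + 4 + 5·1 + 10·1 = 23
  Proposal F: 2·4 + 13·3 + 0 + 5·4 + 10·4 = 107
  Proposal A: 2·5 + 13·2 + 3 + 5·3 + 10·0 = 54
  Proposal C: 2·0 + 13·4 + 1 + 5·2 + 10·3 = 93
  Proposal H: 2·1 + 13·1 + 2 + 5·0 + 10·2 = 37
  Proposal D: 2·3 + 13·5 + 5 + 5·5 + 10·5 = 151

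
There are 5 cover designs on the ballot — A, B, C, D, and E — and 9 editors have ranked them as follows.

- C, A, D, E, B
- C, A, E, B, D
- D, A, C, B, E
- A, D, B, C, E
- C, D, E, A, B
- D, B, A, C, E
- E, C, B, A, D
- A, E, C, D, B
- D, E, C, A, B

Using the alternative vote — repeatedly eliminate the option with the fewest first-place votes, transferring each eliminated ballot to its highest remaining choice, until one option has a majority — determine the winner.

Round 1: C 3, D 3, A 2, E 1, B 0. B has the fewest and is eliminated.
Round 2: C 3, D 3, A 2, E 1. E has the fewest and is eliminated.
Round 3: C 4, D 3, A 2. A has the fewest and is eliminated.
Round 4: C 5, D 4. C has a majority.

C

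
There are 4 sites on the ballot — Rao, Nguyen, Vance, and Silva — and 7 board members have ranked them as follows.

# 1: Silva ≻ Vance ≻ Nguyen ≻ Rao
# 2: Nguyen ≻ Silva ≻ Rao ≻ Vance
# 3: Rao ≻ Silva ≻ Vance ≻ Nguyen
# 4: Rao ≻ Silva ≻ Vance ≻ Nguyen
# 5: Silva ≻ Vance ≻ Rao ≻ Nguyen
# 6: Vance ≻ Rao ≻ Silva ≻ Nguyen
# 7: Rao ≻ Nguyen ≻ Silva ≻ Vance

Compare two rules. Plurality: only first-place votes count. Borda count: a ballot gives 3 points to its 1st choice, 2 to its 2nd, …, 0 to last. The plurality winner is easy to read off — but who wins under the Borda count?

Silva

Plurality first-place counts: Rao 3, Nguyen 1, Vance 1, Silva 2 → Rao.
Borda totals: Rao 13, Nguyen 6, Vance 9, Silva 14 → Silva.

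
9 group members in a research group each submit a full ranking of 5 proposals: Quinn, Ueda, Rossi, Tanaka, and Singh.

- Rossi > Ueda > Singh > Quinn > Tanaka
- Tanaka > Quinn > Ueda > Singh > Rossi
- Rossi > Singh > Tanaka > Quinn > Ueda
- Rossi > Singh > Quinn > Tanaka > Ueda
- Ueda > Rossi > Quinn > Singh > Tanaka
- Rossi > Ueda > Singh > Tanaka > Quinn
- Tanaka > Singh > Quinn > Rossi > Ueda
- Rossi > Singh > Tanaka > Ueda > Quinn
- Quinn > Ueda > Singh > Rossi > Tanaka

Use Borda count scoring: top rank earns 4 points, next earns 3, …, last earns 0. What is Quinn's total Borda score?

15

Borda scores:
  Quinn: 1 + 3 + 1 + 2 + 2 + 0 + 2 + 0 + 4 = 15
  Ueda: 3 + 2 + 0 + 0 + 4 + 3 + 0 + 1 + 3 = 16
  Rossi: 4 + 0 + 4 + 4 + 3 + 4 + 1 + 4 + 1 = 25
  Tanaka: 0 + 4 + 2 + 1 + 0 + 1 + 4 + 2 + 0 = 14
  Singh: 2 + 1 + 3 + 3 + 1 + 2 + 3 + 3 + 2 = 20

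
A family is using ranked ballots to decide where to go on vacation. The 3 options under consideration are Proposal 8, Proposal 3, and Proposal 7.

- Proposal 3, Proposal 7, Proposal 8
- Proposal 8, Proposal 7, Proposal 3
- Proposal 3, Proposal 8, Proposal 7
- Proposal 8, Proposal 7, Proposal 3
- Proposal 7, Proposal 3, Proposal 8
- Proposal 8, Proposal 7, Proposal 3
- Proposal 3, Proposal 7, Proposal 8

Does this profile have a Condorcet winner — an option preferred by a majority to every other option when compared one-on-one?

Head-to-head results (7 voters total):
Proposal 8 vs Proposal 3: Proposal 3 wins 4–3.
Proposal 8 vs Proposal 7: Proposal 8 wins 4–3.
Proposal 3 vs Proposal 7: Proposal 7 wins 4–3.
No candidate beats all others: Proposal 8 beats Proposal 7 beats Proposal 3 beats Proposal 8, a majority cycle.

No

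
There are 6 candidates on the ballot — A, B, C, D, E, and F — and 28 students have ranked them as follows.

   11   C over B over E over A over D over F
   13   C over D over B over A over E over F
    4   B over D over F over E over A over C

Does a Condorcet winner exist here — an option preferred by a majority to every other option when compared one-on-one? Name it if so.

C

Head-to-head results (28 voters total):
A vs B: B wins 28–0.
A vs C: C wins 24–4.
A vs D: D wins 17–11.
A vs E: E wins 15–13.
A vs F: A wins 24–4.
B vs C: C wins 24–4.
B vs D: B wins 15–13.
B vs E: B wins 28–0.
B vs F: B wins 28–0.
C vs D: C wins 24–4.
C vs E: C wins 24–4.
C vs F: C wins 24–4.
D vs E: D wins 17–11.
D vs F: D wins 28–0.
E vs F: E wins 24–4.
C beats each rival — A (24–4), B (24–4), D (24–4), E (24–4), F (24–4) — so C is the Condorcet winner.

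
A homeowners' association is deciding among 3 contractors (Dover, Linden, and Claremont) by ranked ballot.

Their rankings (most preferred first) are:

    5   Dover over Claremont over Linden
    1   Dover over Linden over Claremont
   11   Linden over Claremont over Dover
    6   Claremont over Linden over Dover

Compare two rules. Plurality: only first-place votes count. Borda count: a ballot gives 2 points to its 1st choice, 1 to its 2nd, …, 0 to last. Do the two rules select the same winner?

Plurality first-place counts: Dover 6, Linden 11, Claremont 6 → Linden.
Borda totals: Dover 12, Linden 29, Claremont 28 → Linden.
The two rules agree on Linden.

Yes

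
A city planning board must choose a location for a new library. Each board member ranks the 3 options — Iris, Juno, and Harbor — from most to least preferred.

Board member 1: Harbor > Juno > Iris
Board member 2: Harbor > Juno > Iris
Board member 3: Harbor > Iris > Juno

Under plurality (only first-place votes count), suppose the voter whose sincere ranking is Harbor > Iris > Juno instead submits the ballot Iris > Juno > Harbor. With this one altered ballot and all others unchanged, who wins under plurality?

Harbor

First-place totals with the altered ballot: Iris 1, Juno 0, Harbor 2.
The winner is unchanged: still Harbor.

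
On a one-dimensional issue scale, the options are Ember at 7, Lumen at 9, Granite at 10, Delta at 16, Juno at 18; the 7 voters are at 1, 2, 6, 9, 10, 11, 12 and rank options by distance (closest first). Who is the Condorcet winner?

With single-peaked preferences on a line, the Condorcet winner is the candidate closest to the median voter.
The median voter (position 9) is closest to Lumen at 9.
Check: Lumen vs Granite — voters closer to Lumen: 4 of 7.

Lumen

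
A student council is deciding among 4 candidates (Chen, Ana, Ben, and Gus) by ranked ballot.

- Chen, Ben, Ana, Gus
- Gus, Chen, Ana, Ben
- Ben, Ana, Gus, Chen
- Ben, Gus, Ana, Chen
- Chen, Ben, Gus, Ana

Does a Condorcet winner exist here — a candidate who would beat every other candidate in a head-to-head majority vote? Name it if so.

No Condorcet winner

Head-to-head results (5 voters total):
Chen vs Ana: Chen wins 3–2.
Chen vs Ben: Chen wins 3–2.
Chen vs Gus: Gus wins 3–2.
Ana vs Ben: Ben wins 4–1.
Ana vs Gus: Gus wins 3–2.
Ben vs Gus: Ben wins 4–1.
No candidate beats all others: Chen beats Ben beats Gus beats Chen, a majority cycle.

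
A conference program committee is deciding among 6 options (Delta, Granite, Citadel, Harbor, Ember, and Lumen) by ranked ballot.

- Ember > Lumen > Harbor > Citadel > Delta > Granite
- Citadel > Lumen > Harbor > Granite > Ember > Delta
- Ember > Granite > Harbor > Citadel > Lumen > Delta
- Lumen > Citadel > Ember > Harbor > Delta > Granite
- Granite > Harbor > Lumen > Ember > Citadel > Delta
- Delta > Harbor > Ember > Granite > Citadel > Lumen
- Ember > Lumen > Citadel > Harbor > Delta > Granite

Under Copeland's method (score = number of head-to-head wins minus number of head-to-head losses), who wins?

Pairwise results:
  Delta vs Granite: Delta wins 4–3.
  Delta vs Citadel: Citadel wins 6–1.
  Delta vs Harbor: Harbor wins 6–1.
  Delta vs Ember: Ember wins 6–1.
  Delta vs Lumen: Lumen wins 6–1.
  Granite vs Citadel: Citadel wins 4–3.
  Granite vs Harbor: Harbor wins 5–2.
  Granite vs Ember: Ember wins 5–2.
  Granite vs Lumen: Lumen wins 4–3.
  Citadel vs Harbor: Harbor wins 4–3.
  Citadel vs Ember: Ember wins 5–2.
  Citadel vs Lumen: Lumen wins 4–3.
  Harbor vs Ember: Ember wins 4–3.
  Harbor vs Lumen: Lumen wins 4–3.
  Ember vs Lumen: Ember wins 4–3.
Copeland scores (wins − losses):
  Delta: 1 − 4 = -3
  Granite: 0 − 5 = -5
  Citadel: 2 − 3 = -1
  Harbor: 3 − 2 = 1
  Ember: 5 − 0 = 5
  Lumen: 4 − 1 = 3
Ember has the best Copeland score.

Ember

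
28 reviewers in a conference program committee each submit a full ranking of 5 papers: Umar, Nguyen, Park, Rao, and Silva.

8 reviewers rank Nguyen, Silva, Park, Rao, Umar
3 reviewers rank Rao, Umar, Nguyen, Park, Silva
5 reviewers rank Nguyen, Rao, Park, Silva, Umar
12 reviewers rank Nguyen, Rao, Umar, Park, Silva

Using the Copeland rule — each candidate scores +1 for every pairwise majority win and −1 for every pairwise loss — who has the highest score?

Nguyen

Pairwise results:
  Umar vs Nguyen: Nguyen wins 25–3.
  Umar vs Park: Umar wins 15–13.
  Umar vs Rao: Rao wins 28–0.
  Umar vs Silva: Umar wins 15–13.
  Nguyen vs Park: Nguyen wins 28–0.
  Nguyen vs Rao: Nguyen wins 25–3.
  Nguyen vs Silva: Nguyen wins 28–0.
  Park vs Rao: Rao wins 20–8.
  Park vs Silva: Park wins 20–8.
  Rao vs Silva: Rao wins 20–8.
Copeland scores (wins − losses):
  Umar: 2 − 2 = 0
  Nguyen: 4 − 0 = 4
  Park: 1 − 3 = -2
  Rao: 3 − 1 = 2
  Silva: 0 − 4 = -4
Nguyen has the best Copeland score.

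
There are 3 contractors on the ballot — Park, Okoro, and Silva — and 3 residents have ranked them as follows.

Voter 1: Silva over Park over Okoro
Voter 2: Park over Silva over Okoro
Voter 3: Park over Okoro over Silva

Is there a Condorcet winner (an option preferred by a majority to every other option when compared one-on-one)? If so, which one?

Head-to-head results (3 voters total):
Park vs Okoro: Park wins 3–0.
Park vs Silva: Park wins 2–1.
Okoro vs Silva: Silva wins 2–1.
Park beats each rival — Okoro (3–0), Silva (2–1) — so Park is the Condorcet winner.

Park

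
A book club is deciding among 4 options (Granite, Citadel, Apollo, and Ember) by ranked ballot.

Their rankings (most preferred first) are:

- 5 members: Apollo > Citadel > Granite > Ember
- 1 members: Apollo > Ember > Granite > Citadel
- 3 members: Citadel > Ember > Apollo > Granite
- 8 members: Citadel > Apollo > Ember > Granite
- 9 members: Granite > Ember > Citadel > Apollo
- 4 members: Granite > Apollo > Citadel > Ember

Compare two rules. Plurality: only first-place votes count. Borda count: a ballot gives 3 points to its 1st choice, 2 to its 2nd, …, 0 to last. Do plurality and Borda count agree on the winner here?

Plurality first-place counts: Granite 13, Citadel 11, Apollo 6, Ember 0 → Granite.
Borda totals: Granite 45, Citadel 56, Apollo 45, Ember 34 → Citadel.
The two rules disagree: plurality picks Granite, Borda picks Citadel.

No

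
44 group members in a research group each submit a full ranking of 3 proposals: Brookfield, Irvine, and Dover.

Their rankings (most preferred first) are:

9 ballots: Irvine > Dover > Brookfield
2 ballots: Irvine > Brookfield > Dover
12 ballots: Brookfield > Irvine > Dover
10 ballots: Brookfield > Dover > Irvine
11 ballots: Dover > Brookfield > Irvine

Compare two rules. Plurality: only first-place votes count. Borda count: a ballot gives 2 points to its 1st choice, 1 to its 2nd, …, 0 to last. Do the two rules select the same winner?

Yes

Plurality first-place counts: Brookfield 22, Irvine 11, Dover 11 → Brookfield.
Borda totals: Brookfield 57, Irvine 34, Dover 41 → Brookfield.
The two rules agree on Brookfield.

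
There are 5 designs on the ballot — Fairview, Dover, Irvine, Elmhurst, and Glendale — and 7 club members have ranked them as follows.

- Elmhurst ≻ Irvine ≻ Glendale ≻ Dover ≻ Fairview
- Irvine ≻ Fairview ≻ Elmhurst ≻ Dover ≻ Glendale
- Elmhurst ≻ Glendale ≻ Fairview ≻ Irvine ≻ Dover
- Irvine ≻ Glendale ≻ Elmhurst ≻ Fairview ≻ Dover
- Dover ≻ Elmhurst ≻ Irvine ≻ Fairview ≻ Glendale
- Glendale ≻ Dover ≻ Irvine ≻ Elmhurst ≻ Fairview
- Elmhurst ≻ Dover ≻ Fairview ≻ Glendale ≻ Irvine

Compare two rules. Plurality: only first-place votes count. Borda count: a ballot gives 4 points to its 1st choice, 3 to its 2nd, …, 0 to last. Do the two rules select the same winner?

Plurality first-place counts: Fairview 0, Dover 1, Irvine 2, Elmhurst 3, Glendale 1 → Elmhurst.
Borda totals: Fairview 9, Dover 12, Irvine 16, Elmhurst 20, Glendale 13 → Elmhurst.
The two rules agree on Elmhurst.

Yes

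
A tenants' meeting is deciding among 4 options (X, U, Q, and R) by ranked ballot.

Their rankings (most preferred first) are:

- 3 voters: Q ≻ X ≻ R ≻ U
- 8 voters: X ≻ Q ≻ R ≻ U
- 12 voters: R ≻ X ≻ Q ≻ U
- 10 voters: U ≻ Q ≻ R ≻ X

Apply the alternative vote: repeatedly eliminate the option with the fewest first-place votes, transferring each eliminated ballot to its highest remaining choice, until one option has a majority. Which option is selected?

R

Round 1: R 12, U 10, X 8, Q 3. Q has the fewest and is eliminated.
Round 2: R 12, X 11, U 10. U has the fewest and is eliminated.
Round 3: R 22, X 11. R has a majority.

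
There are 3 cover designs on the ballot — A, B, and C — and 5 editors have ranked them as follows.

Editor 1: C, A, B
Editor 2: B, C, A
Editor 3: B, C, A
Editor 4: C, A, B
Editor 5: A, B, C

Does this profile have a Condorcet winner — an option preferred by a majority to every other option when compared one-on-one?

Head-to-head results (5 voters total):
A vs B: A wins 3–2.
A vs C: C wins 4–1.
B vs C: B wins 3–2.
No candidate beats all others: A beats B beats C beats A, a majority cycle.

No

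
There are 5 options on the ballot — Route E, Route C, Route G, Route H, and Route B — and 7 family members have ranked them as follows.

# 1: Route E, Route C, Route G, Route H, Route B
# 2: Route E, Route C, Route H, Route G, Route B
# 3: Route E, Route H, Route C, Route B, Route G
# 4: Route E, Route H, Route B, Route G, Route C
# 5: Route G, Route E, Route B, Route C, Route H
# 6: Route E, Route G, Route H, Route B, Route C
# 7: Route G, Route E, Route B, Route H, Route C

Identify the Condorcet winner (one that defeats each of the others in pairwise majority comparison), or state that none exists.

Head-to-head results (7 voters total):
Route E vs Route C: Route E wins 7–0.
Route E vs Route G: Route E wins 5–2.
Route E vs Route H: Route E wins 7–0.
Route E vs Route B: Route E wins 7–0.
Route C vs Route G: Route G wins 4–3.
Route C vs Route H: Route H wins 4–3.
Route C vs Route B: Route B wins 4–3.
Route G vs Route H: Route G wins 4–3.
Route G vs Route B: Route G wins 5–2.
Route H vs Route B: Route H wins 5–2.
Route E beats each rival — Route C (7–0), Route G (5–2), Route H (7–0), Route B (7–0) — so Route E is the Condorcet winner.

Route E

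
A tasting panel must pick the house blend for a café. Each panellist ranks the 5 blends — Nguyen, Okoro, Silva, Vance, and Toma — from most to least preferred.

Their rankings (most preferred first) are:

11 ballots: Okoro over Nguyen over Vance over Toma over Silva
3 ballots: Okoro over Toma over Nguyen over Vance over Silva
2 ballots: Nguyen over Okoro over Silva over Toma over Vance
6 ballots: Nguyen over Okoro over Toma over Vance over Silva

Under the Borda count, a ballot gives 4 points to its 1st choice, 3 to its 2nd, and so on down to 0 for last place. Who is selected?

Borda scores:
  Nguyen: 11·3 + 3·2 + 2·4 + 6·4 = 71
  Okoro: 11·4 + 3·4 + 2·3 + 6·3 = 80
  Silva: 11·0 + 3·0 + 2·2 + 6·0 = 4
  Vance: 11·2 + 3·1 + 2·0 + 6·1 = 31
  Toma: 11·1 + 3·3 + 2·1 + 6·2 = 34
Okoro has the highest total.

Okoro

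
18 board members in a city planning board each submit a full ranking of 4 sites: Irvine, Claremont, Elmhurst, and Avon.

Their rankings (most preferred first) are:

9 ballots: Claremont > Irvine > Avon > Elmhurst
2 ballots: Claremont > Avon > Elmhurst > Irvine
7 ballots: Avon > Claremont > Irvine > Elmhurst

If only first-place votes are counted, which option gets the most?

First-place vote totals:
  Irvine: 0
  Claremont: 11
  Elmhurst: 0
  Avon: 7
Claremont has the most first-place votes.

Claremont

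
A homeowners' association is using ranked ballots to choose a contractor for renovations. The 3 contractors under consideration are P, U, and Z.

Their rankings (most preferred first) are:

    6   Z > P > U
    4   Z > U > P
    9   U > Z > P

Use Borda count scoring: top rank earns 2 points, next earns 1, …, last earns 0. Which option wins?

Borda scores:
  P: 6·1 + 4·0 + 9·0 = 6
  U: 6·0 + 4·1 + 9·2 = 22
  Z: 6·2 + 4·2 + 9·1 = 29
Z has the highest total.

Z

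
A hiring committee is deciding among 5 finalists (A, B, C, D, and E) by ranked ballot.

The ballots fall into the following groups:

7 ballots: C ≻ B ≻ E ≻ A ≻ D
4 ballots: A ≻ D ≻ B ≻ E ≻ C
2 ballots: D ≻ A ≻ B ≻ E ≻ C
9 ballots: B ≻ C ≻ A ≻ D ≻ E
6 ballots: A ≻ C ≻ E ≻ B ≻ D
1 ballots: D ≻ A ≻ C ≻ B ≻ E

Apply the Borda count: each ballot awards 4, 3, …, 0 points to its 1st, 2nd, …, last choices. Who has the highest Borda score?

Borda scores:
  A: 7·1 + 4·4 + 2·3 + 9·2 + 6·4 + 3 = 74
  B: 7·3 + 4·2 + 2·2 + 9·4 + 6·1 + 1 = 76
  C: 7·4 + 4·0 + 2·0 + 9·3 + 6·3 + 2 = 75
  D: 7·0 + 4·3 + 2·4 + 9·1 + 6·0 + 4 = 33
  E: 7·2 + 4·1 + 2·1 + 9·0 + 6·2 + 0 = 32
B has the highest total.

B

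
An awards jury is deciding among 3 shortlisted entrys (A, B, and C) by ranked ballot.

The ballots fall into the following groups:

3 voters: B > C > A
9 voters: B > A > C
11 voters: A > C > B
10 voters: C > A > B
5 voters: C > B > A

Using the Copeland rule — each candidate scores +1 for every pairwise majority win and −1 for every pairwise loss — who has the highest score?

Pairwise results:
  A vs B: A wins 21–17.
  A vs C: A wins 20–18.
  B vs C: C wins 26–12.
Copeland scores (wins − losses):
  A: 2 − 0 = 2
  B: 0 − 2 = -2
  C: 1 − 1 = 0
A has the best Copeland score.

A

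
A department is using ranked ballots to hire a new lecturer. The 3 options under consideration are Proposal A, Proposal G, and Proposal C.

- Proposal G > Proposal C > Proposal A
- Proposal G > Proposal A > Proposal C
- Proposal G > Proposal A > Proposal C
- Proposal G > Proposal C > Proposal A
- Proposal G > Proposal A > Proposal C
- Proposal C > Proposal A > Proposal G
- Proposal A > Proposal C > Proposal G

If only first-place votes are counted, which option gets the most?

First-place vote totals:
  Proposal A: 1
  Proposal G: 5
  Proposal C: 1
Proposal G has the most first-place votes.

Proposal G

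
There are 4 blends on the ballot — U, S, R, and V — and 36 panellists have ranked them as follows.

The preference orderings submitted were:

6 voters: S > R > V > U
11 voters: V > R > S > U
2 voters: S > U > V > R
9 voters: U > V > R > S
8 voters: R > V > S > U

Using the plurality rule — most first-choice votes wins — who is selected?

First-place vote totals:
  U: 9
  S: 8
  R: 8
  V: 11
V has the most first-place votes.

V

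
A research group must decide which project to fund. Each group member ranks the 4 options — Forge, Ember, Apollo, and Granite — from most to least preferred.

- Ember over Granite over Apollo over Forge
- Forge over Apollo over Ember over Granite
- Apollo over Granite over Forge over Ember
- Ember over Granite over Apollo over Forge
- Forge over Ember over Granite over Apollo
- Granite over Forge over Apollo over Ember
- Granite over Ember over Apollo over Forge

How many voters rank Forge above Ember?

4

Ballots ranking Forge above Ember: 4.
Ballots ranking Ember above Forge: 3.
So 4 of 7 voters prefer Forge to Ember.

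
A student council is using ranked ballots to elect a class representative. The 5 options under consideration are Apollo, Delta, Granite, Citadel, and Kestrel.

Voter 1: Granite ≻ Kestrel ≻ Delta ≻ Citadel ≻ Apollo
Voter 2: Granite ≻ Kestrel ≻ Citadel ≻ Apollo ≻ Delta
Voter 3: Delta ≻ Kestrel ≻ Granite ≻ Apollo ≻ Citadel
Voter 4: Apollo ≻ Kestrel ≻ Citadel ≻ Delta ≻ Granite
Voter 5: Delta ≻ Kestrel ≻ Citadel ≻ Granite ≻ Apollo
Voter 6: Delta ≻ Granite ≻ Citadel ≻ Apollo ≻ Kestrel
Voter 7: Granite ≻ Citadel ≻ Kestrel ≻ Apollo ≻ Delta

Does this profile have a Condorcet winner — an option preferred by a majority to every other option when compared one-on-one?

Head-to-head results (7 voters total):
Apollo vs Delta: Delta wins 4–3.
Apollo vs Granite: Granite wins 6–1.
Apollo vs Citadel: Citadel wins 5–2.
Apollo vs Kestrel: Kestrel wins 5–2.
Delta vs Granite: Delta wins 4–3.
Delta vs Citadel: Delta wins 4–3.
Delta vs Kestrel: Kestrel wins 4–3.
Granite vs Citadel: Granite wins 5–2.
Granite vs Kestrel: Granite wins 4–3.
Citadel vs Kestrel: Kestrel wins 5–2.
No candidate beats all others: Delta beats Granite beats Kestrel beats Delta, a majority cycle.

No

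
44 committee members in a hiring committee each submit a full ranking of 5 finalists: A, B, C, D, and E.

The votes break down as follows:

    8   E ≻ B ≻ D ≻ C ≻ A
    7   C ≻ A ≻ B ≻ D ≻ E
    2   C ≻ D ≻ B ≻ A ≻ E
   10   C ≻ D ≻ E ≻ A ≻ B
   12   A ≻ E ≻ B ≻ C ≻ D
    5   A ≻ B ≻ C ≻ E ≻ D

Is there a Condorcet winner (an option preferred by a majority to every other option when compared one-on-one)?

Head-to-head results (44 voters total):
A vs B: A wins 34–10.
A vs C: C wins 27–17.
A vs D: A wins 24–20.
A vs E: A wins 26–18.
B vs C: B wins 25–19.
B vs D: B wins 32–12.
B vs E: E wins 30–14.
C vs D: C wins 36–8.
C vs E: C wins 24–20.
D vs E: E wins 25–19.
No candidate beats all others: A beats B beats C beats A, a majority cycle.

No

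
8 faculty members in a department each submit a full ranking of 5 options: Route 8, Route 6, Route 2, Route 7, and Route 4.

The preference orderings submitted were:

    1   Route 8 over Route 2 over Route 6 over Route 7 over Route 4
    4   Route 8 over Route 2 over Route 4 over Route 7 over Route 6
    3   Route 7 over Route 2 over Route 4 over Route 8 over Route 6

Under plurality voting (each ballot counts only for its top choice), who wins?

Route 8

First-place vote totals:
  Route 8: 5
  Route 6: 0
  Route 2: 0
  Route 7: 3
  Route 4: 0
Route 8 has the most first-place votes.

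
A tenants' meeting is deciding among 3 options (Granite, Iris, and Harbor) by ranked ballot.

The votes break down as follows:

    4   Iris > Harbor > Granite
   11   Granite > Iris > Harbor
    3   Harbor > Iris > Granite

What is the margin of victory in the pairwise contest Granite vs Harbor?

4

Ballots ranking Granite above Harbor: 11.
Ballots ranking Harbor above Granite: 4+3 = 7.
Granite wins 11–7, a margin of 4.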